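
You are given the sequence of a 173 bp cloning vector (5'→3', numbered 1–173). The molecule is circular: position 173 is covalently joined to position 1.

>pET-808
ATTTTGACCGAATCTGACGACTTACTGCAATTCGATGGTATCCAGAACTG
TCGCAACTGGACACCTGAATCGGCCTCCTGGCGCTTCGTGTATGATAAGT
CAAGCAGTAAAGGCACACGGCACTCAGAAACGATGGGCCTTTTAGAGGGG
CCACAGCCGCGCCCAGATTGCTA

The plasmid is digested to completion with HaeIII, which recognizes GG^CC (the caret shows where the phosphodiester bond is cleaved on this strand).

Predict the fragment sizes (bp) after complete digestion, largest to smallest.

96, 64, 13 bp

HaeIII sites (GGCC) start at positions 72, 136, 149.
HaeIII cuts after base 2 of each site, so after positions 73, 137, 150.
Circular molecule, 3 cuts → 3 fragments:
  74–137 → 64 bp
  138–150 → 13 bp
  151–173 then 1–73 → 23 + 73 = 96 bp
Sorted largest to smallest: 96, 64, 13 bp.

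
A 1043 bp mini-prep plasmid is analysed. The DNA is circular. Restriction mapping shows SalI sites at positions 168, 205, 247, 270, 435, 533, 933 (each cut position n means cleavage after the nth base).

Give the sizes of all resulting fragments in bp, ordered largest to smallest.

400, 278, 165, 98, 42, 37, 23 bp

Circular molecule, 7 cuts → 7 fragments:
  205 − 168 = 37 bp
  247 − 205 = 42 bp
  270 − 247 = 23 bp
  435 − 270 = 165 bp
  533 − 435 = 98 bp
  933 − 533 = 400 bp
  wrap: 1043 − 933 + 168 = 278 bp
Sorted largest to smallest: 400, 278, 165, 98, 42, 37, 23 bp.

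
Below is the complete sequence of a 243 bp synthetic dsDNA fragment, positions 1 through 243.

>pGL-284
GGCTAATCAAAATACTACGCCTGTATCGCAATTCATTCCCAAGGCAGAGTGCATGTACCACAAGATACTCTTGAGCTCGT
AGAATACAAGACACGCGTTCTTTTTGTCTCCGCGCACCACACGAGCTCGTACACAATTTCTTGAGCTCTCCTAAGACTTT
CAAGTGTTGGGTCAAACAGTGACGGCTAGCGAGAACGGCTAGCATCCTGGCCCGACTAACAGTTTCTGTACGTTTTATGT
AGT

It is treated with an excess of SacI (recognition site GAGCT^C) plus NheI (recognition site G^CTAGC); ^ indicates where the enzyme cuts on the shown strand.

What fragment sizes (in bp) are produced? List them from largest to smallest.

SacI sites (GAGCTC) start at positions 73, 123, 143.
SacI cuts after base 5 of each site (before the last base), so after positions 77, 127, 147.
NheI sites (GCTAGC) start at positions 185, 198.
NheI cuts after the first base of each site, so after positions 185, 198.
Combined cut positions: 77, 127, 147, 185, 198.
Linear molecule, 5 cuts → 6 fragments:
  1–77 → 77 bp
  78–127 → 50 bp
  128–147 → 20 bp
  148–185 → 38 bp
  186–198 → 13 bp
  199–243 → 45 bp
Sorted largest to smallest: 77, 50, 45, 38, 20, 13 bp.

77, 50, 45, 38, 20, 13 bp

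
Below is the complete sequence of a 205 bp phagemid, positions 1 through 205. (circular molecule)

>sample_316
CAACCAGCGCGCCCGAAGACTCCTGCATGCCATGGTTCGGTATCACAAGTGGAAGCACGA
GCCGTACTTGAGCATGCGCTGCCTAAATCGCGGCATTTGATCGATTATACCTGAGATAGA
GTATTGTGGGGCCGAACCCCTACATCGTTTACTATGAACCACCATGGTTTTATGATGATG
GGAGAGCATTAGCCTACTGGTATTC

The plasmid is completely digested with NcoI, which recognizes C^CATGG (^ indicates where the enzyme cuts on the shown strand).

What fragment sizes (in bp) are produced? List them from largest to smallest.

NcoI sites (CCATGG) start at positions 30, 162.
NcoI cuts after the first base of each site, so after positions 30, 162.
Circular molecule, 2 cuts → 2 fragments:
  31–162 → 132 bp
  163–205 then 1–30 → 43 + 30 = 73 bp
Sorted largest to smallest: 132, 73 bp.

132, 73 bp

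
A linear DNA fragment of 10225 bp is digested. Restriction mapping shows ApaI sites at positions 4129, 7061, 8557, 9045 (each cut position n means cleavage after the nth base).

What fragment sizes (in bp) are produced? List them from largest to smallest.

4129, 2932, 1496, 1180, 488 bp

Linear molecule, 4 cuts → 5 fragments:
  4129 − 0 = 4129 bp
  7061 − 4129 = 2932 bp
  8557 − 7061 = 1496 bp
  9045 − 8557 = 488 bp
  10225 − 9045 = 1180 bp
Sorted largest to smallest: 4129, 2932, 1496, 1180, 488 bp.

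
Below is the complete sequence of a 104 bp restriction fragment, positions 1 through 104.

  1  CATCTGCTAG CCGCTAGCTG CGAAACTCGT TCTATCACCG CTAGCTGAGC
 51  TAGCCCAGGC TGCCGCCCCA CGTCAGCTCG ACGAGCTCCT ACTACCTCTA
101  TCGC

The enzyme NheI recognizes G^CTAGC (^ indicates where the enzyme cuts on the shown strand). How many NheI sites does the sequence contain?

4

GCTAGC occurs starting at positions 6, 13, 40, 49.
NheI cuts at 4 sites.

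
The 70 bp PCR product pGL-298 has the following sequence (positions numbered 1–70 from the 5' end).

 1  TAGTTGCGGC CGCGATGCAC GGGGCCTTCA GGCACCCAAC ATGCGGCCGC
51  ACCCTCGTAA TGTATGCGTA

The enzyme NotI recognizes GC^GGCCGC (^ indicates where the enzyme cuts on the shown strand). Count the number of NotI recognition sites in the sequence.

2

GCGGCCGC occurs starting at positions 6, 43.
NotI cuts at 2 sites.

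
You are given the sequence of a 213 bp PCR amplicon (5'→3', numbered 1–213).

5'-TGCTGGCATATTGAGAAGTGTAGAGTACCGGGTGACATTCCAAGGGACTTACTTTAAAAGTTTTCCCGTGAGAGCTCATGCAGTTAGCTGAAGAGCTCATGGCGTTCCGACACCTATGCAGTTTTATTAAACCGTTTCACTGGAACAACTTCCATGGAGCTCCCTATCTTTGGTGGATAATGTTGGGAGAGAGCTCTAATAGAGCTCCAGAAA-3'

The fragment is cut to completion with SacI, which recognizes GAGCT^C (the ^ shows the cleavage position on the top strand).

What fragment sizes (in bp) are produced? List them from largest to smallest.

76, 64, 34, 21, 11, 7 bp

SacI sites (GAGCTC) start at positions 72, 93, 157, 191, 202.
SacI cuts after base 5 of each site (before the last base), so after positions 76, 97, 161, 195, 206.
Linear molecule, 5 cuts → 6 fragments:
  1–76 → 76 bp
  77–97 → 21 bp
  98–161 → 64 bp
  162–195 → 34 bp
  196–206 → 11 bp
  207–213 → 7 bp
Sorted largest to smallest: 76, 64, 34, 21, 11, 7 bp.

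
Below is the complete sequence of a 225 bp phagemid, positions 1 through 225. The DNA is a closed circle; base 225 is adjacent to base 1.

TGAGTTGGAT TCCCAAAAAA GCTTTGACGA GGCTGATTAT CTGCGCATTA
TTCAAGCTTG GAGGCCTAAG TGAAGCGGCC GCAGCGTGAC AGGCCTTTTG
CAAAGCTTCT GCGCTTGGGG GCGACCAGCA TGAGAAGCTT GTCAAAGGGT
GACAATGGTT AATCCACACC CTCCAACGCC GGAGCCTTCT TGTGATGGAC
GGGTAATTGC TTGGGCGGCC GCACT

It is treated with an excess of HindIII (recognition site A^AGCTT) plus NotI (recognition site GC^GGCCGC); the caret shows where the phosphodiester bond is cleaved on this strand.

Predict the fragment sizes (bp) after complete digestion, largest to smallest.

HindIII sites (AAGCTT) start at positions 19, 54, 103, 135.
HindIII cuts after the first base of each site, so after positions 19, 54, 103, 135.
NotI sites (GCGGCCGC) start at positions 75, 215.
NotI cuts after base 2 of each site, so after positions 76, 216.
Combined cut positions: 19, 54, 76, 103, 135, 216.
Circular molecule, 6 cuts → 6 fragments:
  20–54 → 35 bp
  55–76 → 22 bp
  77–103 → 27 bp
  104–135 → 32 bp
  136–216 → 81 bp
  217–225 then 1–19 → 9 + 19 = 28 bp
Sorted largest to smallest: 81, 35, 32, 28, 27, 22 bp.

81, 35, 32, 28, 27, 22 bp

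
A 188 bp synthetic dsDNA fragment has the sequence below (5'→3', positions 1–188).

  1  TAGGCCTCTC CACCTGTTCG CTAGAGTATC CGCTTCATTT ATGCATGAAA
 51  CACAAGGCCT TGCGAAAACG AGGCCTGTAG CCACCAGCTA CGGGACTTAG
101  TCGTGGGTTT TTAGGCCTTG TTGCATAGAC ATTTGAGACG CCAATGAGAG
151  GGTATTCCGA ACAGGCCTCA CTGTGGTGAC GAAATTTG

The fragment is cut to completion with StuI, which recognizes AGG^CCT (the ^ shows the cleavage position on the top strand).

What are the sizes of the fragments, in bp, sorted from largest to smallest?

53, 50, 42, 23, 16, 4 bp

StuI sites (AGGCCT) start at positions 2, 55, 71, 113, 163.
StuI cuts after base 3 of each site, so after positions 4, 57, 73, 115, 165.
Linear molecule, 5 cuts → 6 fragments:
  1–4 → 4 bp
  5–57 → 53 bp
  58–73 → 16 bp
  74–115 → 42 bp
  116–165 → 50 bp
  166–188 → 23 bp
Sorted largest to smallest: 53, 50, 42, 23, 16, 4 bp.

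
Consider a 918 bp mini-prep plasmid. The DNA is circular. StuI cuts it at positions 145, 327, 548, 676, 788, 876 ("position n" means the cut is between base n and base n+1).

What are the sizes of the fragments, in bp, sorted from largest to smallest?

221, 187, 182, 128, 112, 88 bp

Circular molecule, 6 cuts → 6 fragments:
  327 − 145 = 182 bp
  548 − 327 = 221 bp
  676 − 548 = 128 bp
  788 − 676 = 112 bp
  876 − 788 = 88 bp
  wrap: 918 − 876 + 145 = 187 bp
Sorted largest to smallest: 221, 187, 182, 128, 112, 88 bp.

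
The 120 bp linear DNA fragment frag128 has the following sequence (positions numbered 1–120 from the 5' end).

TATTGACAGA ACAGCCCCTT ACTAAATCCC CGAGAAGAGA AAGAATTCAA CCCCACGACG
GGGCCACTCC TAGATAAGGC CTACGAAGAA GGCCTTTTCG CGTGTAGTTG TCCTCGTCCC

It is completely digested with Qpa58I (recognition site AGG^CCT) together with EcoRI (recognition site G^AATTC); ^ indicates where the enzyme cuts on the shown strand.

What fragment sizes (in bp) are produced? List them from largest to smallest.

43, 36, 28, 13 bp

Qpa58I sites (AGGCCT) start at positions 77, 90.
Qpa58I cuts after base 3 of each site, so after positions 79, 92.
The EcoRI site (GAATTC) starts at position 43.
EcoRI cuts after the first base of each site, so after position 43.
Combined cut positions: 43, 79, 92.
Linear molecule, 3 cuts → 4 fragments:
  1–43 → 43 bp
  44–79 → 36 bp
  80–92 → 13 bp
  93–120 → 28 bp
Sorted largest to smallest: 43, 36, 28, 13 bp.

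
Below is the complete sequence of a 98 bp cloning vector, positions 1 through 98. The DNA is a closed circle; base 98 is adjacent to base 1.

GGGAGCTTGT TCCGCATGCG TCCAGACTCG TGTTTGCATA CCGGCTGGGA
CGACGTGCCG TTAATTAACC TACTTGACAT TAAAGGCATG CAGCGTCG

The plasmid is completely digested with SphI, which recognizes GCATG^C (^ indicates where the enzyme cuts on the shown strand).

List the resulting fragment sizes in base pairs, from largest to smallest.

72, 26 bp

SphI sites (GCATGC) start at positions 14, 86.
SphI cuts after base 5 of each site (before the last base), so after positions 18, 90.
Circular molecule, 2 cuts → 2 fragments:
  19–90 → 72 bp
  91–98 then 1–18 → 8 + 18 = 26 bp
Sorted largest to smallest: 72, 26 bp.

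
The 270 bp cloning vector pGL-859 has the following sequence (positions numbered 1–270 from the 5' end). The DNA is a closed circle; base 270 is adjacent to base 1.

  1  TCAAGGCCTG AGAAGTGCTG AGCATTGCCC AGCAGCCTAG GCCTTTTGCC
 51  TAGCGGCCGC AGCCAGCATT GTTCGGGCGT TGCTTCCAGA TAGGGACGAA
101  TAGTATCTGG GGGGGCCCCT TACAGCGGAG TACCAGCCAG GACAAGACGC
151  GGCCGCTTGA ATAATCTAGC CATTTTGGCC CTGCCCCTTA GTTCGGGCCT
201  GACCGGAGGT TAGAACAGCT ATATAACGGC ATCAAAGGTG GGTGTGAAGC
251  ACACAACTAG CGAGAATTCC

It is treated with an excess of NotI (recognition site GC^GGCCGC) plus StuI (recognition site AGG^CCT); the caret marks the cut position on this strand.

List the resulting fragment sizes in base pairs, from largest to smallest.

126, 96, 35, 13 bp

NotI sites (GCGGCCGC) start at positions 53, 149.
NotI cuts after base 2 of each site, so after positions 54, 150.
StuI sites (AGGCCT) start at positions 4, 39.
StuI cuts after base 3 of each site, so after positions 6, 41.
Combined cut positions: 6, 41, 54, 150.
Circular molecule, 4 cuts → 4 fragments:
  7–41 → 35 bp
  42–54 → 13 bp
  55–150 → 96 bp
  151–270 then 1–6 → 120 + 6 = 126 bp
Sorted largest to smallest: 126, 96, 35, 13 bp.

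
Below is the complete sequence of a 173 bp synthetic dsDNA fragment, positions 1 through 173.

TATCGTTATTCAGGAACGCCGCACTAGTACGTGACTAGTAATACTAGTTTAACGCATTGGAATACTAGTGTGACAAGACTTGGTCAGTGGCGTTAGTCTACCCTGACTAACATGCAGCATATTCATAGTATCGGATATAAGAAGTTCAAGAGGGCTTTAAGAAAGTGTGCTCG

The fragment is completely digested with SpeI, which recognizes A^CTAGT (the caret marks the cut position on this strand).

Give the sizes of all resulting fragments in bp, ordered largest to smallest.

109, 23, 21, 11, 9 bp

SpeI sites (ACTAGT) start at positions 23, 34, 43, 64.
SpeI cuts after the first base of each site, so after positions 23, 34, 43, 64.
Linear molecule, 4 cuts → 5 fragments:
  1–23 → 23 bp
  24–34 → 11 bp
  35–43 → 9 bp
  44–64 → 21 bp
  65–173 → 109 bp
Sorted largest to smallest: 109, 23, 21, 11, 9 bp.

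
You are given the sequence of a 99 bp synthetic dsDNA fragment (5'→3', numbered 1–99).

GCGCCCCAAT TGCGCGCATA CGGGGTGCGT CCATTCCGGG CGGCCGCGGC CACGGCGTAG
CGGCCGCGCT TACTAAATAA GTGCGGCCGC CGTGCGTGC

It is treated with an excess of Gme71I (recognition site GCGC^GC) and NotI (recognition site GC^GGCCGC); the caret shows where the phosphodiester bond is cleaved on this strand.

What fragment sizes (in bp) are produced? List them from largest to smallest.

The Gme71I site (GCGCGC) starts at position 12.
Gme71I cuts after base 4 of each site, so after position 15.
NotI sites (GCGGCCGC) start at positions 40, 60, 83.
NotI cuts after base 2 of each site, so after positions 41, 61, 84.
Combined cut positions: 15, 41, 61, 84.
Linear molecule, 4 cuts → 5 fragments:
  1–15 → 15 bp
  16–41 → 26 bp
  42–61 → 20 bp
  62–84 → 23 bp
  85–99 → 15 bp
Sorted largest to smallest: 26, 23, 20, 15, 15 bp.

26, 23, 20, 15, 15 bp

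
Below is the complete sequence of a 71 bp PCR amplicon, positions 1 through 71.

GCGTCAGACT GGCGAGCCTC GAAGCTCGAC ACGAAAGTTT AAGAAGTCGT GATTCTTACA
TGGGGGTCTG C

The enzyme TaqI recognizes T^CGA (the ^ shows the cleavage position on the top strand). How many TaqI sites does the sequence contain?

2

TCGA occurs starting at positions 19, 26.
TaqI cuts at 2 sites.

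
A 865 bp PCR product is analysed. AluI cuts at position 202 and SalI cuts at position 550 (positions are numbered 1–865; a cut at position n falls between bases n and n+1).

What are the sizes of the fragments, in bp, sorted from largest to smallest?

348, 315, 202 bp

Combined cut positions (sorted): 202, 550.
Linear molecule, 2 cuts → 3 fragments:
  202 − 0 = 202 bp
  550 − 202 = 348 bp
  865 − 550 = 315 bp
Sorted largest to smallest: 348, 315, 202 bp.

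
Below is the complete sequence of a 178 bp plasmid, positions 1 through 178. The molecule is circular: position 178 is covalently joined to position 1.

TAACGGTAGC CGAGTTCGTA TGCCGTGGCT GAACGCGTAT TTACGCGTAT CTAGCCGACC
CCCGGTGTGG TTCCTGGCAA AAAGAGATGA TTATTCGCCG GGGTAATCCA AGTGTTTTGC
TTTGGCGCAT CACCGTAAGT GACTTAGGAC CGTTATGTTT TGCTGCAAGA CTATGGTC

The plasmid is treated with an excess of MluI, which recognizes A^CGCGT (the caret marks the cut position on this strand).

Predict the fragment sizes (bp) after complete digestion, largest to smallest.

168, 10 bp

MluI sites (ACGCGT) start at positions 33, 43.
MluI cuts after the first base of each site, so after positions 33, 43.
Circular molecule, 2 cuts → 2 fragments:
  34–43 → 10 bp
  44–178 then 1–33 → 135 + 33 = 168 bp
Sorted largest to smallest: 168, 10 bp.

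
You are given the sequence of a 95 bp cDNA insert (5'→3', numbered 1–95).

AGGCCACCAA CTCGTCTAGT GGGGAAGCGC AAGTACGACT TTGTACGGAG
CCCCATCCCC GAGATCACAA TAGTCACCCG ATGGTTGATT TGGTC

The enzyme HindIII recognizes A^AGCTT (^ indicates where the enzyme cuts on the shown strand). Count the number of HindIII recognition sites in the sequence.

No occurrence of AAGCTT is present in the sequence.
HindIII does not cut: 0 sites.

0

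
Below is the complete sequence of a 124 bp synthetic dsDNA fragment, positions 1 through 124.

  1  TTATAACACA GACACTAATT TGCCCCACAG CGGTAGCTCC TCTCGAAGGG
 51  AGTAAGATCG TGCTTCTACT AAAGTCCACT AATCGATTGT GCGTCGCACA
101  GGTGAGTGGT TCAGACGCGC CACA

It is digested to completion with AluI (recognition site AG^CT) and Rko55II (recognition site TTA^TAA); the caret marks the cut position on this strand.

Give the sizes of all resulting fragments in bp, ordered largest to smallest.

88, 33, 3 bp

The AluI site (AGCT) starts at position 35.
AluI cuts after base 2 of each site, so after position 36.
The Rko55II site (TTATAA) starts at position 1.
Rko55II cuts after base 3 of each site, so after position 3.
Combined cut positions: 3, 36.
Linear molecule, 2 cuts → 3 fragments:
  1–3 → 3 bp
  4–36 → 33 bp
  37–124 → 88 bp
Sorted largest to smallest: 88, 33, 3 bp.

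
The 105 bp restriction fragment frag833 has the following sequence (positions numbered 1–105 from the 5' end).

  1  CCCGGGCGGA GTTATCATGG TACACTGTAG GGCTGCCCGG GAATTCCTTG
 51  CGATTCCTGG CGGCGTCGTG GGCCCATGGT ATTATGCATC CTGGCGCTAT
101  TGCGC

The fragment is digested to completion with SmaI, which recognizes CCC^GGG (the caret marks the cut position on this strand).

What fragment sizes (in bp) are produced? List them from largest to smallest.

67, 35, 3 bp

SmaI sites (CCCGGG) start at positions 1, 36.
SmaI cuts after base 3 of each site, so after positions 3, 38.
Linear molecule, 2 cuts → 3 fragments:
  1–3 → 3 bp
  4–38 → 35 bp
  39–105 → 67 bp
Sorted largest to smallest: 67, 35, 3 bp.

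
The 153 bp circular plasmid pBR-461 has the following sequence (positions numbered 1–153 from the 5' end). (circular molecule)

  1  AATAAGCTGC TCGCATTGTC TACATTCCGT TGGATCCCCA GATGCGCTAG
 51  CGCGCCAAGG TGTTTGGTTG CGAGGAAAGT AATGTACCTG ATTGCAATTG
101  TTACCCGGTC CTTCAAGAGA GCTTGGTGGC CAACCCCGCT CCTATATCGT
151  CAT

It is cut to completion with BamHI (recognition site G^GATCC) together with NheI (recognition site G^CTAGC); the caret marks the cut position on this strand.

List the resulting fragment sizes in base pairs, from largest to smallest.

The BamHI site (GGATCC) starts at position 32.
BamHI cuts after the first base of each site, so after position 32.
The NheI site (GCTAGC) starts at position 46.
NheI cuts after the first base of each site, so after position 46.
Combined cut positions: 32, 46.
Circular molecule, 2 cuts → 2 fragments:
  33–46 → 14 bp
  47–153 then 1–32 → 107 + 32 = 139 bp
Sorted largest to smallest: 139, 14 bp.

139, 14 bp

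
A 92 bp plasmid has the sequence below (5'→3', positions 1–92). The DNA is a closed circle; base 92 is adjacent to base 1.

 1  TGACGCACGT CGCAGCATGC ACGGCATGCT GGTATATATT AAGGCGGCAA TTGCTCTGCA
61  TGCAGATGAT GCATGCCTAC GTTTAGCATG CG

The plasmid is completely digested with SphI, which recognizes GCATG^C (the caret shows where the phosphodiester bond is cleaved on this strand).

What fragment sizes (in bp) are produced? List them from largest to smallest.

34, 21, 15, 13, 9 bp

SphI sites (GCATGC) start at positions 15, 24, 58, 71, 86.
SphI cuts after base 5 of each site (before the last base), so after positions 19, 28, 62, 75, 90.
Circular molecule, 5 cuts → 5 fragments:
  20–28 → 9 bp
  29–62 → 34 bp
  63–75 → 13 bp
  76–90 → 15 bp
  91–92 then 1–19 → 2 + 19 = 21 bp
Sorted largest to smallest: 34, 21, 15, 13, 9 bp.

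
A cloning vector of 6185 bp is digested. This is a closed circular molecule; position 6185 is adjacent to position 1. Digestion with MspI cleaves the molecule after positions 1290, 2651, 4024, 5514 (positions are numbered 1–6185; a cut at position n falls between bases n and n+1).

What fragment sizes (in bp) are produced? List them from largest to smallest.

1961, 1490, 1373, 1361 bp

Circular molecule, 4 cuts → 4 fragments:
  2651 − 1290 = 1361 bp
  4024 − 2651 = 1373 bp
  5514 − 4024 = 1490 bp
  wrap: 6185 − 5514 + 1290 = 1961 bp
Sorted largest to smallest: 1961, 1490, 1373, 1361 bp.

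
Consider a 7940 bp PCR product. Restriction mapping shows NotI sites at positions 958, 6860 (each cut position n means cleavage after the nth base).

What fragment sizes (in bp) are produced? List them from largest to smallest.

5902, 1080, 958 bp

Linear molecule, 2 cuts → 3 fragments:
  958 − 0 = 958 bp
  6860 − 958 = 5902 bp
  7940 − 6860 = 1080 bp
Sorted largest to smallest: 5902, 1080, 958 bp.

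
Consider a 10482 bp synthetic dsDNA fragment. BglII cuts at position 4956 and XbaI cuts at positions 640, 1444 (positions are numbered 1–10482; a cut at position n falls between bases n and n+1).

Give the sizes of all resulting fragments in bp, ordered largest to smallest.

5526, 3512, 804, 640 bp

Combined cut positions (sorted): 640, 1444, 4956.
Linear molecule, 3 cuts → 4 fragments:
  640 − 0 = 640 bp
  1444 − 640 = 804 bp
  4956 − 1444 = 3512 bp
  10482 − 4956 = 5526 bp
Sorted largest to smallest: 5526, 3512, 804, 640 bp.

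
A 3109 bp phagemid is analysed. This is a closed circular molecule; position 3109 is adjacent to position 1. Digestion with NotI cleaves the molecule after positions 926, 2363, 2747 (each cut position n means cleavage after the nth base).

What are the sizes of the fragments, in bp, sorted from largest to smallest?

1437, 1288, 384 bp

Circular molecule, 3 cuts → 3 fragments:
  2363 − 926 = 1437 bp
  2747 − 2363 = 384 bp
  wrap: 3109 − 2747 + 926 = 1288 bp
Sorted largest to smallest: 1437, 1288, 384 bp.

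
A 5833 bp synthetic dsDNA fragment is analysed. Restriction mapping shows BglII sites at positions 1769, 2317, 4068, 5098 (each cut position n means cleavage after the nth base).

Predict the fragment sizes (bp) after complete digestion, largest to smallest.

1769, 1751, 1030, 735, 548 bp

Linear molecule, 4 cuts → 5 fragments:
  1769 − 0 = 1769 bp
  2317 − 1769 = 548 bp
  4068 − 2317 = 1751 bp
  5098 − 4068 = 1030 bp
  5833 − 5098 = 735 bp
Sorted largest to smallest: 1769, 1751, 1030, 735, 548 bp.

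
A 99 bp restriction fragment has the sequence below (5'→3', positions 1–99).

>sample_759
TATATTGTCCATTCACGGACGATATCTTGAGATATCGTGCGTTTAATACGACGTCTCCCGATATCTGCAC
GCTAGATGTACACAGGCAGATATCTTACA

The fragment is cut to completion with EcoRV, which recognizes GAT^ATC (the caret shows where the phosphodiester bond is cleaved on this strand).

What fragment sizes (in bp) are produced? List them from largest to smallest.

29, 29, 23, 10, 8 bp

EcoRV sites (GATATC) start at positions 21, 31, 60, 89.
EcoRV cuts after base 3 of each site, so after positions 23, 33, 62, 91.
Linear molecule, 4 cuts → 5 fragments:
  1–23 → 23 bp
  24–33 → 10 bp
  34–62 → 29 bp
  63–91 → 29 bp
  92–99 → 8 bp
Sorted largest to smallest: 29, 29, 23, 10, 8 bp.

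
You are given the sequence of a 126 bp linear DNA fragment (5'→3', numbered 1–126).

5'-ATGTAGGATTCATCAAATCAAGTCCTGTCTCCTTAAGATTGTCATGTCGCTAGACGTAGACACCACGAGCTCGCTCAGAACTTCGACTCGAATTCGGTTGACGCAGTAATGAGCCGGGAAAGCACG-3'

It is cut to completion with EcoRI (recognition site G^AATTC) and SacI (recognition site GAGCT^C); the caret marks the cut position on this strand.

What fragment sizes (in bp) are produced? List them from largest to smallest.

The EcoRI site (GAATTC) starts at position 90.
EcoRI cuts after the first base of each site, so after position 90.
The SacI site (GAGCTC) starts at position 67.
SacI cuts after base 5 of each site (before the last base), so after position 71.
Combined cut positions: 71, 90.
Linear molecule, 2 cuts → 3 fragments:
  1–71 → 71 bp
  72–90 → 19 bp
  91–126 → 36 bp
Sorted largest to smallest: 71, 36, 19 bp.

71, 36, 19 bp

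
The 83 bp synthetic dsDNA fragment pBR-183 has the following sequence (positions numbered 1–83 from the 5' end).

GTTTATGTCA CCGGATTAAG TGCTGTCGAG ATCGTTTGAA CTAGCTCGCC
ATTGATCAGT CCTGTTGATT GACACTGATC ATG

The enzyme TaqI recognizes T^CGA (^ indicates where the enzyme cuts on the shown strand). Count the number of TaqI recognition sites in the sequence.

1

TCGA occurs starting at position 26.
TaqI cuts at 1 site.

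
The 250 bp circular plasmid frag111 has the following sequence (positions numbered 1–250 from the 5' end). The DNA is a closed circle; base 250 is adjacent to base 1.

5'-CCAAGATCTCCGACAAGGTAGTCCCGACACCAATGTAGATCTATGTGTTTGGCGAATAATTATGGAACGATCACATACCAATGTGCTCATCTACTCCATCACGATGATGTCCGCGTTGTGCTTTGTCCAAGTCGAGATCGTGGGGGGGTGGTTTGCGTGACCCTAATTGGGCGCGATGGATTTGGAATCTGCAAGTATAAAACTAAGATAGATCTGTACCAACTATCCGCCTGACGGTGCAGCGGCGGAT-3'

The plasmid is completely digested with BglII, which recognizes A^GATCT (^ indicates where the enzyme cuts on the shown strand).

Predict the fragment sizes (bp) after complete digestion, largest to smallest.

173, 44, 33 bp

BglII sites (AGATCT) start at positions 4, 37, 210.
BglII cuts after the first base of each site, so after positions 4, 37, 210.
Circular molecule, 3 cuts → 3 fragments:
  5–37 → 33 bp
  38–210 → 173 bp
  211–250 then 1–4 → 40 + 4 = 44 bp
Sorted largest to smallest: 173, 44, 33 bp.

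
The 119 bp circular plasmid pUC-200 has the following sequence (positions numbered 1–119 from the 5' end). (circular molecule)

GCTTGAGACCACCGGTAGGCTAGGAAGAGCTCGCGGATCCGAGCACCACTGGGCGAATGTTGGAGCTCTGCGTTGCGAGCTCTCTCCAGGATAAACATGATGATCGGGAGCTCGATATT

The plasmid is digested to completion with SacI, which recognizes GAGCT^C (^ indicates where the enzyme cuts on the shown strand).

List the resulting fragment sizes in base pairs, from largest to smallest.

38, 36, 31, 14 bp

SacI sites (GAGCTC) start at positions 27, 63, 77, 108.
SacI cuts after base 5 of each site (before the last base), so after positions 31, 67, 81, 112.
Circular molecule, 4 cuts → 4 fragments:
  32–67 → 36 bp
  68–81 → 14 bp
  82–112 → 31 bp
  113–119 then 1–31 → 7 + 31 = 38 bp
Sorted largest to smallest: 38, 36, 31, 14 bp.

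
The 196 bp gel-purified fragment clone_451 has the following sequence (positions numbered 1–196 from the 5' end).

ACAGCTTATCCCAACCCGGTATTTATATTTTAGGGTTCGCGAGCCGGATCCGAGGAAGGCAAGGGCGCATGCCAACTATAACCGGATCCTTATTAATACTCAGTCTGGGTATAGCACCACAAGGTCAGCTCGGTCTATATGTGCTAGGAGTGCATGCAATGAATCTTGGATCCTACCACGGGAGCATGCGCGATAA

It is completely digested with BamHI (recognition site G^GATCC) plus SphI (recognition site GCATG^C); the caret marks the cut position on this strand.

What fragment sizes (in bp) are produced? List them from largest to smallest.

72, 46, 25, 20, 13, 12, 8 bp

BamHI sites (GGATCC) start at positions 46, 84, 168.
BamHI cuts after the first base of each site, so after positions 46, 84, 168.
SphI sites (GCATGC) start at positions 67, 152, 184.
SphI cuts after base 5 of each site (before the last base), so after positions 71, 156, 188.
Combined cut positions: 46, 71, 84, 156, 168, 188.
Linear molecule, 6 cuts → 7 fragments:
  1–46 → 46 bp
  47–71 → 25 bp
  72–84 → 13 bp
  85–156 → 72 bp
  157–168 → 12 bp
  169–188 → 20 bp
  189–196 → 8 bp
Sorted largest to smallest: 72, 46, 25, 20, 13, 12, 8 bp.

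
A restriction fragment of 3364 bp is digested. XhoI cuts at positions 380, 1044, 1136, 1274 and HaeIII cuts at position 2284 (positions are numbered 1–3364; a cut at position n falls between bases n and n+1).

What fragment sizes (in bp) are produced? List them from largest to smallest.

Combined cut positions (sorted): 380, 1044, 1136, 1274, 2284.
Linear molecule, 5 cuts → 6 fragments:
  380 − 0 = 380 bp
  1044 − 380 = 664 bp
  1136 − 1044 = 92 bp
  1274 − 1136 = 138 bp
  2284 − 1274 = 1010 bp
  3364 − 2284 = 1080 bp
Sorted largest to smallest: 1080, 1010, 664, 380, 138, 92 bp.

1080, 1010, 664, 380, 138, 92 bp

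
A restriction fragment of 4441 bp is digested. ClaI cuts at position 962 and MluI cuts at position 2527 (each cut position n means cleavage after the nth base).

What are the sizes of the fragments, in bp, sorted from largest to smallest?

Combined cut positions (sorted): 962, 2527.
Linear molecule, 2 cuts → 3 fragments:
  962 − 0 = 962 bp
  2527 − 962 = 1565 bp
  4441 − 2527 = 1914 bp
Sorted largest to smallest: 1914, 1565, 962 bp.

1914, 1565, 962 bp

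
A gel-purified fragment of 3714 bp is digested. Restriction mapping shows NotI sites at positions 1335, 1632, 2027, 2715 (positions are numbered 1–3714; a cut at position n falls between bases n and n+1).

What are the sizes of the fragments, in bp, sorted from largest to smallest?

Linear molecule, 4 cuts → 5 fragments:
  1335 − 0 = 1335 bp
  1632 − 1335 = 297 bp
  2027 − 1632 = 395 bp
  2715 − 2027 = 688 bp
  3714 − 2715 = 999 bp
Sorted largest to smallest: 1335, 999, 688, 395, 297 bp.

1335, 999, 688, 395, 297 bp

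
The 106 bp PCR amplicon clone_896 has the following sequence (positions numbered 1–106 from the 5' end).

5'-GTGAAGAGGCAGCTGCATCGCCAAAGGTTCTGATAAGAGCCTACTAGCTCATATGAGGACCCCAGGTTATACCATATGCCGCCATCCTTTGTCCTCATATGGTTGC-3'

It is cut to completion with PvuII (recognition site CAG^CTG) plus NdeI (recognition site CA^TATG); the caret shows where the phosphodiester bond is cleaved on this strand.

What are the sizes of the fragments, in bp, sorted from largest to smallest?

39, 23, 23, 12, 9 bp

The PvuII site (CAGCTG) starts at position 10.
PvuII cuts after base 3 of each site, so after position 12.
NdeI sites (CATATG) start at positions 50, 73, 96.
NdeI cuts after base 2 of each site, so after positions 51, 74, 97.
Combined cut positions: 12, 51, 74, 97.
Linear molecule, 4 cuts → 5 fragments:
  1–12 → 12 bp
  13–51 → 39 bp
  52–74 → 23 bp
  75–97 → 23 bp
  98–106 → 9 bp
Sorted largest to smallest: 39, 23, 23, 12, 9 bp.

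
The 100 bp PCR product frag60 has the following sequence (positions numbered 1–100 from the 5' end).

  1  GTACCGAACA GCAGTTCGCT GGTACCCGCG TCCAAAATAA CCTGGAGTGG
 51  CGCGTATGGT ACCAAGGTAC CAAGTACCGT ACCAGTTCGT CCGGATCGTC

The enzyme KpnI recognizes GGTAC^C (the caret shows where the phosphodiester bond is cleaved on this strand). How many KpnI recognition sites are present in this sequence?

3

GGTACC occurs starting at positions 21, 58, 66.
KpnI cuts at 3 sites.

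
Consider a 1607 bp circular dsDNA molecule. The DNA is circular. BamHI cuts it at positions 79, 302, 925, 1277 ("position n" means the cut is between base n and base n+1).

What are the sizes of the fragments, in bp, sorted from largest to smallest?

Circular molecule, 4 cuts → 4 fragments:
  302 − 79 = 223 bp
  925 − 302 = 623 bp
  1277 − 925 = 352 bp
  wrap: 1607 − 1277 + 79 = 409 bp
Sorted largest to smallest: 623, 409, 352, 223 bp.

623, 409, 352, 223 bp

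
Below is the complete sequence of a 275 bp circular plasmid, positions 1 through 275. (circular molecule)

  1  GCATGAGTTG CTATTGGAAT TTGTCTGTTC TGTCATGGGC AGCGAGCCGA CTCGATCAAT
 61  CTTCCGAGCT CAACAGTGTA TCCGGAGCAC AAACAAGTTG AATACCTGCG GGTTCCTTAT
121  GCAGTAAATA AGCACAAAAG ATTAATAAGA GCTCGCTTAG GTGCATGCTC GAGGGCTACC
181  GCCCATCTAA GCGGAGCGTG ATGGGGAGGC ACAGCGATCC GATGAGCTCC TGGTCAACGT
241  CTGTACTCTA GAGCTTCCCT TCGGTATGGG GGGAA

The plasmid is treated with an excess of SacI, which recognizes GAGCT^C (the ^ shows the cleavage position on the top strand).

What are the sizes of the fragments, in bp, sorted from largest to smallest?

SacI sites (GAGCTC) start at positions 66, 149, 224.
SacI cuts after base 5 of each site (before the last base), so after positions 70, 153, 228.
Circular molecule, 3 cuts → 3 fragments:
  71–153 → 83 bp
  154–228 → 75 bp
  229–275 then 1–70 → 47 + 70 = 117 bp
Sorted largest to smallest: 117, 83, 75 bp.

117, 83, 75 bp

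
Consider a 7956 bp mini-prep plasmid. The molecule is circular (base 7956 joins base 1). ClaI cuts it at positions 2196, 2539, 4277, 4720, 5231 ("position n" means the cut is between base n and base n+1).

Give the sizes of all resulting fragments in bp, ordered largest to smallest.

4921, 1738, 511, 443, 343 bp

Circular molecule, 5 cuts → 5 fragments:
  2539 − 2196 = 343 bp
  4277 − 2539 = 1738 bp
  4720 − 4277 = 443 bp
  5231 − 4720 = 511 bp
  wrap: 7956 − 5231 + 2196 = 4921 bp
Sorted largest to smallest: 4921, 1738, 511, 443, 343 bp.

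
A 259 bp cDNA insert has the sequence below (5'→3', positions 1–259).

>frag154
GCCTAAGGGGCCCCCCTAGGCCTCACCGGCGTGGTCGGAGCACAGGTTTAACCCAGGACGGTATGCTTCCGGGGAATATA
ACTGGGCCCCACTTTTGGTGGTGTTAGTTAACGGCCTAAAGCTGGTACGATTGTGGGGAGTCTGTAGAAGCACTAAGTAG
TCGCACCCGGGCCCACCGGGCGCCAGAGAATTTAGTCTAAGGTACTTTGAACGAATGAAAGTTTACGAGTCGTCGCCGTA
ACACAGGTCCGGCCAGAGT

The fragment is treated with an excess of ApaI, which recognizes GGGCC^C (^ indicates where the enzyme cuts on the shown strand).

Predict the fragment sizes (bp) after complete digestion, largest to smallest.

ApaI sites (GGGCCC) start at positions 8, 84, 169.
ApaI cuts after base 5 of each site (before the last base), so after positions 12, 88, 173.
Linear molecule, 3 cuts → 4 fragments:
  1–12 → 12 bp
  13–88 → 76 bp
  89–173 → 85 bp
  174–259 → 86 bp
Sorted largest to smallest: 86, 85, 76, 12 bp.

86, 85, 76, 12 bp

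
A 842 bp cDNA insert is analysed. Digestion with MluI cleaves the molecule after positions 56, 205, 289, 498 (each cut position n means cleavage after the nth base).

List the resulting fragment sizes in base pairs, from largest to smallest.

Linear molecule, 4 cuts → 5 fragments:
  56 − 0 = 56 bp
  205 − 56 = 149 bp
  289 − 205 = 84 bp
  498 − 289 = 209 bp
  842 − 498 = 344 bp
Sorted largest to smallest: 344, 209, 149, 84, 56 bp.

344, 209, 149, 84, 56 bp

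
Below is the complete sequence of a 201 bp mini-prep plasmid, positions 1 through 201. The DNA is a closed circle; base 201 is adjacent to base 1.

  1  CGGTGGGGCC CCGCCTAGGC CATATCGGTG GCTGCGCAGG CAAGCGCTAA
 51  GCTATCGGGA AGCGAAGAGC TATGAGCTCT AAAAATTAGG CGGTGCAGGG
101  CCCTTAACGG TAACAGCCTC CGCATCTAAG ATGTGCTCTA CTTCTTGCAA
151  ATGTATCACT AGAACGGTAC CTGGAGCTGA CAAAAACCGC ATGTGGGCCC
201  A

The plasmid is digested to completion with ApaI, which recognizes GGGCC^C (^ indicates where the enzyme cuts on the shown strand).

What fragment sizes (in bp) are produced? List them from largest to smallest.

ApaI sites (GGGCCC) start at positions 6, 98, 195.
ApaI cuts after base 5 of each site (before the last base), so after positions 10, 102, 199.
Circular molecule, 3 cuts → 3 fragments:
  11–102 → 92 bp
  103–199 → 97 bp
  200–201 then 1–10 → 2 + 10 = 12 bp
Sorted largest to smallest: 97, 92, 12 bp.

97, 92, 12 bp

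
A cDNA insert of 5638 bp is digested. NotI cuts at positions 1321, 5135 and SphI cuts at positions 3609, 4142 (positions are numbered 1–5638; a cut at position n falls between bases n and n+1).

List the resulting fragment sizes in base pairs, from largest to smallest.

2288, 1321, 993, 533, 503 bp

Combined cut positions (sorted): 1321, 3609, 4142, 5135.
Linear molecule, 4 cuts → 5 fragments:
  1321 − 0 = 1321 bp
  3609 − 1321 = 2288 bp
  4142 − 3609 = 533 bp
  5135 − 4142 = 993 bp
  5638 − 5135 = 503 bp
Sorted largest to smallest: 2288, 1321, 993, 533, 503 bp.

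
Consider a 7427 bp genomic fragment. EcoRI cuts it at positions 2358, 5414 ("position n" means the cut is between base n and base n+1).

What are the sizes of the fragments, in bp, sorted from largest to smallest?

Linear molecule, 2 cuts → 3 fragments:
  2358 − 0 = 2358 bp
  5414 − 2358 = 3056 bp
  7427 − 5414 = 2013 bp
Sorted largest to smallest: 3056, 2358, 2013 bp.

3056, 2358, 2013 bp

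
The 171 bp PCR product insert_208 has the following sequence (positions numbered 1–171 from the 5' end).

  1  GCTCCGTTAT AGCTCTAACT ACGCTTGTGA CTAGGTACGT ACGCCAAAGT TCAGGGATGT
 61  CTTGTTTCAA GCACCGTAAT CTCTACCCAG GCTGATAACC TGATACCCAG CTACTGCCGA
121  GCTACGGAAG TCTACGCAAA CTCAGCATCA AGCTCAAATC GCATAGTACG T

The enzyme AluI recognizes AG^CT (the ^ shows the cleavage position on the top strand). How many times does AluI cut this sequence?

4

AGCT occurs starting at positions 11, 109, 120, 151.
AluI cuts at 4 sites.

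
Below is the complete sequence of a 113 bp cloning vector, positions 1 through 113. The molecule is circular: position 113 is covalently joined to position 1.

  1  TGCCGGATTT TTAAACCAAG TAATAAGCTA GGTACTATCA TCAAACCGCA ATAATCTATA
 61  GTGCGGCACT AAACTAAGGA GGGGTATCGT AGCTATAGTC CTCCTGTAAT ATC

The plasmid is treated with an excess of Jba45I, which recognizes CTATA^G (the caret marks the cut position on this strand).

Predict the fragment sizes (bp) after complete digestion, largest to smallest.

Jba45I sites (CTATAG) start at positions 56, 93.
Jba45I cuts after base 5 of each site (before the last base), so after positions 60, 97.
Circular molecule, 2 cuts → 2 fragments:
  61–97 → 37 bp
  98–113 then 1–60 → 16 + 60 = 76 bp
Sorted largest to smallest: 76, 37 bp.

76, 37 bp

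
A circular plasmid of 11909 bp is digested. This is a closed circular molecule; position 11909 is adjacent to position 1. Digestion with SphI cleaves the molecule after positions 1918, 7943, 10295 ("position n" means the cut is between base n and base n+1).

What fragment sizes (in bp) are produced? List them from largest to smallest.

Circular molecule, 3 cuts → 3 fragments:
  7943 − 1918 = 6025 bp
  10295 − 7943 = 2352 bp
  wrap: 11909 − 10295 + 1918 = 3532 bp
Sorted largest to smallest: 6025, 3532, 2352 bp.

6025, 3532, 2352 bp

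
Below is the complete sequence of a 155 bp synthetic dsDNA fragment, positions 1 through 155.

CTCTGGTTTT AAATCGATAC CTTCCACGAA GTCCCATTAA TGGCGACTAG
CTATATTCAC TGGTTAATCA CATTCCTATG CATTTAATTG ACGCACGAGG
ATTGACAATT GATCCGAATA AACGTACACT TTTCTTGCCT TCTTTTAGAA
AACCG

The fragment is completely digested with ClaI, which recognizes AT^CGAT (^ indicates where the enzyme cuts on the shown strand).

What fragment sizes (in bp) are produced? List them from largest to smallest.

The ClaI site (ATCGAT) starts at position 13.
ClaI cuts after base 2 of each site, so after position 14.
Linear molecule, 1 cut → 2 fragments:
  1–14 → 14 bp
  15–155 → 141 bp
Sorted largest to smallest: 141, 14 bp.

141, 14 bp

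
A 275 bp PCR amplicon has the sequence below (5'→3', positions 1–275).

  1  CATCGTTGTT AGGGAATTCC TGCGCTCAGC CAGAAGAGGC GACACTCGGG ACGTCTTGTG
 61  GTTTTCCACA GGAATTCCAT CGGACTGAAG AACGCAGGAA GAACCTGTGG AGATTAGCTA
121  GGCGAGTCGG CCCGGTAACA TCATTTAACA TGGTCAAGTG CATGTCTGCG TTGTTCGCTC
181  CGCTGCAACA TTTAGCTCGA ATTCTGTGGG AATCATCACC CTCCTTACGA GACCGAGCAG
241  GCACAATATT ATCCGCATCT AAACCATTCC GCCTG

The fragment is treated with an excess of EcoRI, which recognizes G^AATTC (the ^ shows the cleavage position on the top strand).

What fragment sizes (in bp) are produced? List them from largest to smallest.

EcoRI sites (GAATTC) start at positions 14, 72, 199.
EcoRI cuts after the first base of each site, so after positions 14, 72, 199.
Linear molecule, 3 cuts → 4 fragments:
  1–14 → 14 bp
  15–72 → 58 bp
  73–199 → 127 bp
  200–275 → 76 bp
Sorted largest to smallest: 127, 76, 58, 14 bp.

127, 76, 58, 14 bp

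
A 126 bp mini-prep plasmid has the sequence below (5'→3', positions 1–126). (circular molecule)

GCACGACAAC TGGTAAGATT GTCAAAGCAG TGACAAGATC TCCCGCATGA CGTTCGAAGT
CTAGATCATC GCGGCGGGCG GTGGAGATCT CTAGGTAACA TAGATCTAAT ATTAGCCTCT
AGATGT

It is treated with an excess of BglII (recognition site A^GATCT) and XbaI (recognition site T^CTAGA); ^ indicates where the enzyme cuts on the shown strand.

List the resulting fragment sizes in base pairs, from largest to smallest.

44, 25, 24, 17, 16 bp

BglII sites (AGATCT) start at positions 36, 85, 102.
BglII cuts after the first base of each site, so after positions 36, 85, 102.
XbaI sites (TCTAGA) start at positions 60, 118.
XbaI cuts after the first base of each site, so after positions 60, 118.
Combined cut positions: 36, 60, 85, 102, 118.
Circular molecule, 5 cuts → 5 fragments:
  37–60 → 24 bp
  61–85 → 25 bp
  86–102 → 17 bp
  103–118 → 16 bp
  119–126 then 1–36 → 8 + 36 = 44 bp
Sorted largest to smallest: 44, 25, 24, 17, 16 bp.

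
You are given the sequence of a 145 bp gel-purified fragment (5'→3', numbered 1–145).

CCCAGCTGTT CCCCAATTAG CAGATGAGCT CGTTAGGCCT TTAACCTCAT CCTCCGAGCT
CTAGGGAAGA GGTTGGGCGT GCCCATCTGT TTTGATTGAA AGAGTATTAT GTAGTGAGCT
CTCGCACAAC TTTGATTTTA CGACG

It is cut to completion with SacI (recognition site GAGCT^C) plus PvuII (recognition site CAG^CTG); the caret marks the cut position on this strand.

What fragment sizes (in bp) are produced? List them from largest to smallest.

SacI sites (GAGCTC) start at positions 26, 56, 116.
SacI cuts after base 5 of each site (before the last base), so after positions 30, 60, 120.
The PvuII site (CAGCTG) starts at position 3.
PvuII cuts after base 3 of each site, so after position 5.
Combined cut positions: 5, 30, 60, 120.
Linear molecule, 4 cuts → 5 fragments:
  1–5 → 5 bp
  6–30 → 25 bp
  31–60 → 30 bp
  61–120 → 60 bp
  121–145 → 25 bp
Sorted largest to smallest: 60, 30, 25, 25, 5 bp.

60, 30, 25, 25, 5 bp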